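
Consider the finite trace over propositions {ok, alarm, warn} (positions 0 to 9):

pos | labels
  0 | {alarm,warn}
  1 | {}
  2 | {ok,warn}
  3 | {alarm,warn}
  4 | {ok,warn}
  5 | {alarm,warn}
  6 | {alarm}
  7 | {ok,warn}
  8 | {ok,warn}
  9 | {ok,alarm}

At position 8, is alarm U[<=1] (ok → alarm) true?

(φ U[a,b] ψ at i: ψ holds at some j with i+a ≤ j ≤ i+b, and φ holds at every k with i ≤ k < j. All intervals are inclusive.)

Need some j in [8,9] with (ok → alarm), and alarm at every k in [8,j-1].
  j=8: (ok → alarm) false.
  j=9: (ok → alarm) holds, but alarm fails at k=8 → not this j.
No j in the window works → until fails.

No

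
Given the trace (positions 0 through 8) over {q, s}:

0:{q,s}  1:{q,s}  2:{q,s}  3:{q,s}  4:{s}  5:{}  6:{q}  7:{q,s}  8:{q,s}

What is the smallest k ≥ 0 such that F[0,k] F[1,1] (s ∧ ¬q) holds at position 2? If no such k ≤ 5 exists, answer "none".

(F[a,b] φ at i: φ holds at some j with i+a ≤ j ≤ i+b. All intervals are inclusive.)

1

Scan j = 2,3,… for F[1,1] (s ∧ ¬q):
  j=2: fails
  j=3: holds
First hit at j=3, so smallest k = 3-2 = 1.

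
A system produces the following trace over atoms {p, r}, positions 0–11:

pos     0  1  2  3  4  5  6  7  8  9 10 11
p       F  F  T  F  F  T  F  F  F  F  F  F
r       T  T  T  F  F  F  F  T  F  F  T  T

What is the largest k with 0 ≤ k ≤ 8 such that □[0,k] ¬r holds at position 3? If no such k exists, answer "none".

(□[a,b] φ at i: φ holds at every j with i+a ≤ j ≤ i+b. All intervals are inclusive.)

¬r must hold from j=3 onward; find where it first fails.
  j=3: holds
  j=4: holds
  j=5: holds
  j=6: holds
  j=7: fails
Holds on [3,6], so largest k = 3.

3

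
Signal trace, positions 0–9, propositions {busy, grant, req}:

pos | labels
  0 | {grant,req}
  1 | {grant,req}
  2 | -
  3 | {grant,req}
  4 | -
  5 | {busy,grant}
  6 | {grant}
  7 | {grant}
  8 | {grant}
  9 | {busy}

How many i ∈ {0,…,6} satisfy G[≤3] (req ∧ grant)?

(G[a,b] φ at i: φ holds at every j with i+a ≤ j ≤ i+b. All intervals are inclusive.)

0

Evaluate at each i in [0,6]:
  i=0: ✗ (fails at j=2)
  i=1: ✗ (fails at j=2)
  i=2: ✗ (fails at j=2)
  i=3: ✗ (fails at j=4)
  i=4: ✗ (fails at j=4)
  i=5: ✗ (fails at j=5)
  i=6: ✗ (fails at j=6)
Positions where it holds: {} → 0.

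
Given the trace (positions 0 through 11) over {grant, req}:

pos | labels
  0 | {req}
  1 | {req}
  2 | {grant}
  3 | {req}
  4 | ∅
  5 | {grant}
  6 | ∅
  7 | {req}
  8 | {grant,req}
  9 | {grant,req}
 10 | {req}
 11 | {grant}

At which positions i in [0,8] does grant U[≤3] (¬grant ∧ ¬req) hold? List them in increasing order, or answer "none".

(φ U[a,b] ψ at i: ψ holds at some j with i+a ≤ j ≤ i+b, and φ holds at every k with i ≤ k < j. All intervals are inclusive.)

4, 5, 6

Evaluate at each i in [0,8]:
  i=0: ✗ (no rhs in [0,3])
  i=1: ✗ (lhs fails at k=1 before rhs at j=4)
  i=2: ✗ (lhs fails at k=3 before rhs at j=4)
  i=3: ✗ (lhs fails at k=3 before rhs at j=4)
  i=4: ✓ (rhs at j=4)
  i=5: ✓ (rhs at j=6; lhs holds on [5,5])
  i=6: ✓ (rhs at j=6)
  i=7: ✗ (no rhs in [7,10])
  i=8: ✗ (no rhs in [8,11])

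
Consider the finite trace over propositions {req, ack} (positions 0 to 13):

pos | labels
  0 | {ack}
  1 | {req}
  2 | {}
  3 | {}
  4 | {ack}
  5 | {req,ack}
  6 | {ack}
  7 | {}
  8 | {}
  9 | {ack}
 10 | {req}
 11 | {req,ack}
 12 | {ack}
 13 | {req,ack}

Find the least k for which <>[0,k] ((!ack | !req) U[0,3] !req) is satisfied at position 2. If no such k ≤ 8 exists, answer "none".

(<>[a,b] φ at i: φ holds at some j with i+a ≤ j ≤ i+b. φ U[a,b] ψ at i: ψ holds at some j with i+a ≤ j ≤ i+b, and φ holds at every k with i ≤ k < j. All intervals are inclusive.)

0

Scan j = 2,3,… for ((!ack | !req) U[0,3] !req):
  j=2: holds
First hit at j=2, so smallest k = 2-2 = 0.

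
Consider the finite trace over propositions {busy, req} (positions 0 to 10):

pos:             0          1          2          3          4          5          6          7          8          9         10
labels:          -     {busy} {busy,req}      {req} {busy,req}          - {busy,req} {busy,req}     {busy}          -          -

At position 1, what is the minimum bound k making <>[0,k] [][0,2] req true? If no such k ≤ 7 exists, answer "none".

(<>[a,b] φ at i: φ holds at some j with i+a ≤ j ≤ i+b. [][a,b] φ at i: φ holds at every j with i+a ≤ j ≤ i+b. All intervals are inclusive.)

Scan j = 1,2,… for [][0,2] req:
  j=1: fails
  j=2: holds
First hit at j=2, so smallest k = 2-1 = 1.

1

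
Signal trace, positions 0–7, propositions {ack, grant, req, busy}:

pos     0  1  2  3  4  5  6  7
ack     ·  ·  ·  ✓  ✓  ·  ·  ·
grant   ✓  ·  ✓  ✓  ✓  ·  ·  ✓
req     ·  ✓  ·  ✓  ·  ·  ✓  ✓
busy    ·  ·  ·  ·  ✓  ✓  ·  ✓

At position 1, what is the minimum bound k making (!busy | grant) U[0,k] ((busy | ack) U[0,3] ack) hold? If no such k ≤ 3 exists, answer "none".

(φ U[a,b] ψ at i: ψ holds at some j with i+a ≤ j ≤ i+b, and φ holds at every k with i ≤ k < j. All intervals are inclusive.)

2

Need earliest j ≥ 1 with ((busy | ack) U[0,3] ack), and (!busy | grant) at every k in [1,j-1].
  j=1: rhs fails.
  j=2: rhs fails.
  j=3: rhs holds; lhs holds on [1,2]. k = 2.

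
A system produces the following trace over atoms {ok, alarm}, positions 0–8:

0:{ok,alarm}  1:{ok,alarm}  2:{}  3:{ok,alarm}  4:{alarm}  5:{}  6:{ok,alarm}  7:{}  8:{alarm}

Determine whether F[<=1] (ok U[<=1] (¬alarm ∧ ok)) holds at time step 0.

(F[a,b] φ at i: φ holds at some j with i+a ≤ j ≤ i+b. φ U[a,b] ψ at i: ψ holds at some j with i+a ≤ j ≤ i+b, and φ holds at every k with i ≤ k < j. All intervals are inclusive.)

False

Check (ok U[<=1] (¬alarm ∧ ok)) at each j in [0,1]:
  j=0: fails
  j=1: fails
No position in the window satisfies it → formula fails.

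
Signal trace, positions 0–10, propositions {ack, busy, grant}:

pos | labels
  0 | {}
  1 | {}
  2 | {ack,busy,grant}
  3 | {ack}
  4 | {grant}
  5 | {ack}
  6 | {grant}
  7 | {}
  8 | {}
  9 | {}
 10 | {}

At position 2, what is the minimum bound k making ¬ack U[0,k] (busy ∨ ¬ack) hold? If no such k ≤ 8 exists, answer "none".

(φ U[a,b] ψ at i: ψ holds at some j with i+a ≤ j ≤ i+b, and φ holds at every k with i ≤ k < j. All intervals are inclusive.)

Need earliest j ≥ 2 with (busy ∨ ¬ack), and ¬ack at every k in [2,j-1].
  j=2: rhs holds (empty prefix). k = 0.

0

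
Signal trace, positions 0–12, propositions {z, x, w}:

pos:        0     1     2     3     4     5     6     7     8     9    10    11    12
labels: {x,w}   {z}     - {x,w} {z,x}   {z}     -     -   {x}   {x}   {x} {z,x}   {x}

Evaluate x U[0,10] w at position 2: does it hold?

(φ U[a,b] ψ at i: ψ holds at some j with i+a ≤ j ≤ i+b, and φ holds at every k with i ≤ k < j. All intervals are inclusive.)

False

Need some j in [2,12] with w, and x at every k in [2,j-1].
  j=2: w false.
  j=3: w holds, but x fails at k=2 → not this j.
  j=4: w false.
  j=5: w false.
  j=6: w false.
  j=7: w false.
  j=8: w false.
  j=9: w false.
  j=10: w false.
  j=11: w false.
  j=12: w false.
No j in the window works → until fails.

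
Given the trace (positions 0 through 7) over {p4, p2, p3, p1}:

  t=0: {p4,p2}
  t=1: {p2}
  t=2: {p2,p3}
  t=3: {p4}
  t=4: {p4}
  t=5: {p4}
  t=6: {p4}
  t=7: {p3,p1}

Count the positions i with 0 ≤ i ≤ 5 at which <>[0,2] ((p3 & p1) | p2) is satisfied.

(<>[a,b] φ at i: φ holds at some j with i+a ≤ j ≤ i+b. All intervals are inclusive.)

Evaluate at each i in [0,5]:
  i=0: ✓ (witness j=0)
  i=1: ✓ (witness j=1)
  i=2: ✓ (witness j=2)
  i=3: ✗ (none in [3,5])
  i=4: ✗ (none in [4,6])
  i=5: ✓ (witness j=7)
Positions where it holds: {0, 1, 2, 5} → 4.

4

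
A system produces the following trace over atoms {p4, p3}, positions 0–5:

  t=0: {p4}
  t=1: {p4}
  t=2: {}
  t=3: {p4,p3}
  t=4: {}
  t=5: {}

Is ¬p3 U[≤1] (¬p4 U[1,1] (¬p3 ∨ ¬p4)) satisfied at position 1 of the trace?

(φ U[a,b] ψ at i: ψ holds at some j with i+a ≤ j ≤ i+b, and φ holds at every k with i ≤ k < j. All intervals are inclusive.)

Need some j in [1,2] with (¬p4 U[1,1] (¬p3 ∨ ¬p4)), and ¬p3 at every k in [1,j-1].
  j=1: (¬p4 U[1,1] (¬p3 ∨ ¬p4)) — fails.
  j=2: (¬p4 U[1,1] (¬p3 ∨ ¬p4)) — fails.
No j in the window works → until fails.

No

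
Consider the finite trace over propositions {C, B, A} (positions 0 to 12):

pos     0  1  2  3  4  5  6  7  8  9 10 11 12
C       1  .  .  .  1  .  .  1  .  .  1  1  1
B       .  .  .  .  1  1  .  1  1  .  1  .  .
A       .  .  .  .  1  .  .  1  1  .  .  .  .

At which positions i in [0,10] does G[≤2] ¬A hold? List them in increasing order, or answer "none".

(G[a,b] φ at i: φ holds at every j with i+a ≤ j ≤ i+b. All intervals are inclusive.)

0, 1, 9, 10

Evaluate at each i in [0,10]:
  i=0: ✓ (all of [0,2])
  i=1: ✓ (all of [1,3])
  i=2: ✗ (fails at j=4)
  i=3: ✗ (fails at j=4)
  i=4: ✗ (fails at j=4)
  i=5: ✗ (fails at j=7)
  i=6: ✗ (fails at j=7)
  i=7: ✗ (fails at j=7)
  i=8: ✗ (fails at j=8)
  i=9: ✓ (all of [9,11])
  i=10: ✓ (all of [10,12])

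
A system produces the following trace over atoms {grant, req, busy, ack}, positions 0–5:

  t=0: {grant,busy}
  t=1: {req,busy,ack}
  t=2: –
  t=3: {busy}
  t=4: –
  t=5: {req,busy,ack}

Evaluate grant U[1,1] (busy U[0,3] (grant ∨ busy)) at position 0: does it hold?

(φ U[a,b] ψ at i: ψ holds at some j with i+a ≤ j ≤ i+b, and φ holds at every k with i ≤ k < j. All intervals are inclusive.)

Need some j in [1,1] with (busy U[0,3] (grant ∨ busy)), and grant at every k in [0,j-1].
  j=1: (busy U[0,3] (grant ∨ busy)) holds; grant holds at every k in [0,0] → satisfied.

Yes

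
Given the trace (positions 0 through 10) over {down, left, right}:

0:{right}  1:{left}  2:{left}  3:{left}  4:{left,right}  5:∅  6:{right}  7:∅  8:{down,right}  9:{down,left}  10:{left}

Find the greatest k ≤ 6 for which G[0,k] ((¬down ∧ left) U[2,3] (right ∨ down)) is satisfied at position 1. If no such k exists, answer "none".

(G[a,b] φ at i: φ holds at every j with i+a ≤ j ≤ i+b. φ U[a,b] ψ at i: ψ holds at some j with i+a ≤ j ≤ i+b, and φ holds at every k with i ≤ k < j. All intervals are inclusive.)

1

((¬down ∧ left) U[2,3] (right ∨ down)) must hold from j=1 onward; find where it first fails.
  j=1: holds
  j=2: holds
  j=3: fails
Holds on [1,2], so largest k = 1.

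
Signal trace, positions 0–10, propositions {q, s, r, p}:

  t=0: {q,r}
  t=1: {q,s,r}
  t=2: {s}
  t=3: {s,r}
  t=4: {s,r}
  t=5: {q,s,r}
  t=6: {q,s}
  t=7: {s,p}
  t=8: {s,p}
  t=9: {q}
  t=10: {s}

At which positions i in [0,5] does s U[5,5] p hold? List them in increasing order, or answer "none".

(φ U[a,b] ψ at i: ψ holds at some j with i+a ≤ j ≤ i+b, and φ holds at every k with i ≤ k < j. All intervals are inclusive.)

2, 3

Evaluate at each i in [0,5]:
  i=0: ✗ (no rhs in [5,5])
  i=1: ✗ (no rhs in [6,6])
  i=2: ✓ (rhs at j=7; lhs holds on [2,6])
  i=3: ✓ (rhs at j=8; lhs holds on [3,7])
  i=4: ✗ (no rhs in [9,9])
  i=5: ✗ (no rhs in [10,10])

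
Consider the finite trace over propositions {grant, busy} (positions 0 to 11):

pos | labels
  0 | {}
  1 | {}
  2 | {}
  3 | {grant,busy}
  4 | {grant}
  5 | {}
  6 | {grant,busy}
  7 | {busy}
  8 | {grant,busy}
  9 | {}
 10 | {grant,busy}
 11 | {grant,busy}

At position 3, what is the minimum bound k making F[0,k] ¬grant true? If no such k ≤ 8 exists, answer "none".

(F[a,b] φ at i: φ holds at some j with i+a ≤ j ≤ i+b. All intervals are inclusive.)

Scan j = 3,4,… for ¬grant:
  j=3: fails
  j=4: fails
  j=5: holds
First hit at j=5, so smallest k = 5-3 = 2.

2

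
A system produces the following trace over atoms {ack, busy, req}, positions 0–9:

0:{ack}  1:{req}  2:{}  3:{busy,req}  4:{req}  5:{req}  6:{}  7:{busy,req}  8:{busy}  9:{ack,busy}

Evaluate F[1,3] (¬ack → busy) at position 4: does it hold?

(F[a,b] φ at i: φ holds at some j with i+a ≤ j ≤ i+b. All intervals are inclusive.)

Check (¬ack → busy) at each j in [5,7]:
  j=5: false
  j=6: false
  j=7: true
Found at j=7 → formula holds.

True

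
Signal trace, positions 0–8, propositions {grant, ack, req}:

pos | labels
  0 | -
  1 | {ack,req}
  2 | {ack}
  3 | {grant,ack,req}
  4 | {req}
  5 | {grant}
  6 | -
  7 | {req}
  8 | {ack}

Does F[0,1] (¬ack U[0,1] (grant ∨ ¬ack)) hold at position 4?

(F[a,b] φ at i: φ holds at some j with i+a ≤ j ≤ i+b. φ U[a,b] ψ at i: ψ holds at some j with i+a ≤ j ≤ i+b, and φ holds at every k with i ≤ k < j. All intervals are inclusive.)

Check (¬ack U[0,1] (grant ∨ ¬ack)) at each j in [4,5]:
  j=4: holds
  j=5: holds
Found at j=4 → formula holds.

Holds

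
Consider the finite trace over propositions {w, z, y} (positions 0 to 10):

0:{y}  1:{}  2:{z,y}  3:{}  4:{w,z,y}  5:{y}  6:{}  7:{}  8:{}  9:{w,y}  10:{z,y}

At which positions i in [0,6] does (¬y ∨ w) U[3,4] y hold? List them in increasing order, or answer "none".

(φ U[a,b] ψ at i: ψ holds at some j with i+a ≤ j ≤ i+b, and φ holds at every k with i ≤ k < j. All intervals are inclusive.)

6

Evaluate at each i in [0,6]:
  i=0: ✗ (lhs fails at k=0 before rhs at j=4)
  i=1: ✗ (lhs fails at k=2 before rhs at j=4)
  i=2: ✗ (lhs fails at k=2 before rhs at j=5)
  i=3: ✗ (no rhs in [6,7])
  i=4: ✗ (no rhs in [7,8])
  i=5: ✗ (lhs fails at k=5 before rhs at j=9)
  i=6: ✓ (rhs at j=9; lhs holds on [6,8])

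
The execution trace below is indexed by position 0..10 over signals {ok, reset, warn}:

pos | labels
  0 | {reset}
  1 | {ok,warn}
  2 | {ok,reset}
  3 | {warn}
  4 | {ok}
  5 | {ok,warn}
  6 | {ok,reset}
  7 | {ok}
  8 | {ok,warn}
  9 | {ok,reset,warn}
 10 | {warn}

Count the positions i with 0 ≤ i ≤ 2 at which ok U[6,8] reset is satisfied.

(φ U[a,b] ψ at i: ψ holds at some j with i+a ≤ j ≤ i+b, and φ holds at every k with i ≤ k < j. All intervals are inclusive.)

0

Evaluate at each i in [0,2]:
  i=0: ✗ (lhs fails at k=0 before rhs at j=6)
  i=1: ✗ (lhs fails at k=3 before rhs at j=9)
  i=2: ✗ (lhs fails at k=3 before rhs at j=9)
Positions where it holds: {} → 0.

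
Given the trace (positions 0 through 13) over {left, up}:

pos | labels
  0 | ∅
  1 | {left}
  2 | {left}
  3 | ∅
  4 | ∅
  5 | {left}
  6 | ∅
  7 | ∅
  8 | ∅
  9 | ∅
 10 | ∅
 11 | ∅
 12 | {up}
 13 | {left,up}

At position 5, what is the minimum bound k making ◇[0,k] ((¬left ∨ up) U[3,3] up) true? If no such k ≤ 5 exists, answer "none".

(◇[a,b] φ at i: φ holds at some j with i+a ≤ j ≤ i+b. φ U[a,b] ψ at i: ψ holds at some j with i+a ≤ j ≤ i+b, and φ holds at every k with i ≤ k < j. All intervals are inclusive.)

Scan j = 5,6,… for ((¬left ∨ up) U[3,3] up):
  j=5: fails
  j=6: fails
  j=7: fails
  j=8: fails
  j=9: holds
First hit at j=9, so smallest k = 9-5 = 4.

4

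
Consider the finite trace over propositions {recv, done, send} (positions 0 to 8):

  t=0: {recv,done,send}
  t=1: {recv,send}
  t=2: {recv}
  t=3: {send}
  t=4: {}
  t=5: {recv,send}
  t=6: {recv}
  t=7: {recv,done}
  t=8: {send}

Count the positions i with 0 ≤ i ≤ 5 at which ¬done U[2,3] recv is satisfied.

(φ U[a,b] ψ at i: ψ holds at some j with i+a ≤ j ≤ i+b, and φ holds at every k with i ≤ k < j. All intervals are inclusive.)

4

Evaluate at each i in [0,5]:
  i=0: ✗ (lhs fails at k=0 before rhs at j=2)
  i=1: ✗ (no rhs in [3,4])
  i=2: ✓ (rhs at j=5; lhs holds on [2,4])
  i=3: ✓ (rhs at j=5; lhs holds on [3,4])
  i=4: ✓ (rhs at j=6; lhs holds on [4,5])
  i=5: ✓ (rhs at j=7; lhs holds on [5,6])
Positions where it holds: {2, 3, 4, 5} → 4.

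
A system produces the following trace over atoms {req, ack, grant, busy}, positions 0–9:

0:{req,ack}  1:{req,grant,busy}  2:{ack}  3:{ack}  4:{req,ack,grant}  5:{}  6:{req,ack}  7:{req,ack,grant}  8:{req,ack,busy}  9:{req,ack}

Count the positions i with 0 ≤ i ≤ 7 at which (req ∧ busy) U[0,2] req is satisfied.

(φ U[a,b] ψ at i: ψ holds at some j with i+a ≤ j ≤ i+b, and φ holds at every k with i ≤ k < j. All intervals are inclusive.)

Evaluate at each i in [0,7]:
  i=0: ✓ (rhs at j=0)
  i=1: ✓ (rhs at j=1)
  i=2: ✗ (lhs fails at k=2 before rhs at j=4)
  i=3: ✗ (lhs fails at k=3 before rhs at j=4)
  i=4: ✓ (rhs at j=4)
  i=5: ✗ (lhs fails at k=5 before rhs at j=6)
  i=6: ✓ (rhs at j=6)
  i=7: ✓ (rhs at j=7)
Positions where it holds: {0, 1, 4, 6, 7} → 5.

5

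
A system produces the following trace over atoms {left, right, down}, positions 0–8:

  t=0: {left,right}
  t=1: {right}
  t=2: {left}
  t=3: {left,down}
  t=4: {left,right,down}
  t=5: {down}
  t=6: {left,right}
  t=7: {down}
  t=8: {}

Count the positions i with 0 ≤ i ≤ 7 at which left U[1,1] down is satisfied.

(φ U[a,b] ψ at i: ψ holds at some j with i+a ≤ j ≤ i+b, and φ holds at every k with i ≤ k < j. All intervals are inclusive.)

4

Evaluate at each i in [0,7]:
  i=0: ✗ (no rhs in [1,1])
  i=1: ✗ (no rhs in [2,2])
  i=2: ✓ (rhs at j=3; lhs holds on [2,2])
  i=3: ✓ (rhs at j=4; lhs holds on [3,3])
  i=4: ✓ (rhs at j=5; lhs holds on [4,4])
  i=5: ✗ (no rhs in [6,6])
  i=6: ✓ (rhs at j=7; lhs holds on [6,6])
  i=7: ✗ (no rhs in [8,8])
Positions where it holds: {2, 3, 4, 6} → 4.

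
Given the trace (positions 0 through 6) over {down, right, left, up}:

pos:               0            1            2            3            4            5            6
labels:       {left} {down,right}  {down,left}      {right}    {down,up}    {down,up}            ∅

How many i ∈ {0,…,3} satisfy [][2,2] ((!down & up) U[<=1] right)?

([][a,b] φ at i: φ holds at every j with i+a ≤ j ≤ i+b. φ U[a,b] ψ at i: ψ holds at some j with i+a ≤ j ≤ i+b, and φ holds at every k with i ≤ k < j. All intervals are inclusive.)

Evaluate at each i in [0,3]:
  i=0: ✗ (fails at j=2)
  i=1: ✓ (all of [3,3])
  i=2: ✗ (fails at j=4)
  i=3: ✗ (fails at j=5)
Positions where it holds: {1} → 1.

1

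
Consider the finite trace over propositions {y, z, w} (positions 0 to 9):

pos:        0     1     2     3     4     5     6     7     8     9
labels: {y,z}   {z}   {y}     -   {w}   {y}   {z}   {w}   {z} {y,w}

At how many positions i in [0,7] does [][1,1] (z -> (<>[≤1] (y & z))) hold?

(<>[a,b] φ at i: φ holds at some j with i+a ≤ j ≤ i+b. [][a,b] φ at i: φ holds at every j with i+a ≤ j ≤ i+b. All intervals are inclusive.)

Evaluate at each i in [0,7]:
  i=0: ✗ (fails at j=1)
  i=1: ✓ (all of [2,2])
  i=2: ✓ (all of [3,3])
  i=3: ✓ (all of [4,4])
  i=4: ✓ (all of [5,5])
  i=5: ✗ (fails at j=6)
  i=6: ✓ (all of [7,7])
  i=7: ✗ (fails at j=8)
Positions where it holds: {1, 2, 3, 4, 6} → 5.

5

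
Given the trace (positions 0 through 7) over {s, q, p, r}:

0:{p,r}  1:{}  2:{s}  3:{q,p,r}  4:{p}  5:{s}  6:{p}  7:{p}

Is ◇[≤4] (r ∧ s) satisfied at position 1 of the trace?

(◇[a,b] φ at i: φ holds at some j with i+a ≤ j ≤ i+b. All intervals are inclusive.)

Check (r ∧ s) at each j in [1,5]:
  j=1: false
  j=2: false
  j=3: false
  j=4: false
  j=5: false
No position in the window satisfies it → formula fails.

Does not hold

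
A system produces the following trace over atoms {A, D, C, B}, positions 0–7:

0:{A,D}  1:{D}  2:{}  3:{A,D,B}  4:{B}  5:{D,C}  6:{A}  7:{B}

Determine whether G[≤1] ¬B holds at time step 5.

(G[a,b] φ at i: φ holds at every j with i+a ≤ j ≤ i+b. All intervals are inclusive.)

Holds

Check ¬B at every j in [5,6]:
  j=5: true
  j=6: true
All positions satisfy it → formula holds.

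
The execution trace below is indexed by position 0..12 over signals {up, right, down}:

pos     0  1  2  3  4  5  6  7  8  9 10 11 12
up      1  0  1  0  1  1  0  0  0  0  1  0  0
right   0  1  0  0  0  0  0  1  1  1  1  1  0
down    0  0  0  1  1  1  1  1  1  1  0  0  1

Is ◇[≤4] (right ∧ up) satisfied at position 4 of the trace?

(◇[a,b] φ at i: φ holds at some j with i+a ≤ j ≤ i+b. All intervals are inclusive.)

False

Check (right ∧ up) at each j in [4,8]:
  j=4: false
  j=5: false
  j=6: false
  j=7: false
  j=8: false
No position in the window satisfies it → formula fails.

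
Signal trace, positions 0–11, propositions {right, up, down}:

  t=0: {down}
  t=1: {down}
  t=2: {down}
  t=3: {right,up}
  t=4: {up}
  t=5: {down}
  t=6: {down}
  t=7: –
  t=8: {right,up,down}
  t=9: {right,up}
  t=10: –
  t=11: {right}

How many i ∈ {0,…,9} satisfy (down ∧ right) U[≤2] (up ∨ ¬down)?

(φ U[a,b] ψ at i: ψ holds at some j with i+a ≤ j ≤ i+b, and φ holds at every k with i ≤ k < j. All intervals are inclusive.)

Evaluate at each i in [0,9]:
  i=0: ✗ (no rhs in [0,2])
  i=1: ✗ (lhs fails at k=1 before rhs at j=3)
  i=2: ✗ (lhs fails at k=2 before rhs at j=3)
  i=3: ✓ (rhs at j=3)
  i=4: ✓ (rhs at j=4)
  i=5: ✗ (lhs fails at k=5 before rhs at j=7)
  i=6: ✗ (lhs fails at k=6 before rhs at j=7)
  i=7: ✓ (rhs at j=7)
  i=8: ✓ (rhs at j=8)
  i=9: ✓ (rhs at j=9)
Positions where it holds: {3, 4, 7, 8, 9} → 5.

5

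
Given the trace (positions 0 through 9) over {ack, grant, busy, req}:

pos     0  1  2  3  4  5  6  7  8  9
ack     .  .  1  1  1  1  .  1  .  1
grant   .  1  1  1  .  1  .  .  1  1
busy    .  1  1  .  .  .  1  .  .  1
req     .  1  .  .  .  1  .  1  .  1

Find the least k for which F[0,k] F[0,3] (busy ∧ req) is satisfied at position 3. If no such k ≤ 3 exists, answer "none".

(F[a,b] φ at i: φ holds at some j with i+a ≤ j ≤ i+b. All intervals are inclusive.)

3

Scan j = 3,4,… for F[0,3] (busy ∧ req):
  j=3: fails
  j=4: fails
  j=5: fails
  j=6: holds
First hit at j=6, so smallest k = 6-3 = 3.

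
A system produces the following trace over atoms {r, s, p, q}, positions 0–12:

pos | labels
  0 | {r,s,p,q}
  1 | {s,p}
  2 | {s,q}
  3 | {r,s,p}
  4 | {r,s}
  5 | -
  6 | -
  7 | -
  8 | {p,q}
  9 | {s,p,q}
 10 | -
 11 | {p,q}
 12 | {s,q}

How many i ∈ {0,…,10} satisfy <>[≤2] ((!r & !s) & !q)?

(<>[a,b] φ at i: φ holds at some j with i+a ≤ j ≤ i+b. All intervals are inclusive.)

8

Evaluate at each i in [0,10]:
  i=0: ✗ (none in [0,2])
  i=1: ✗ (none in [1,3])
  i=2: ✗ (none in [2,4])
  i=3: ✓ (witness j=5)
  i=4: ✓ (witness j=5)
  i=5: ✓ (witness j=5)
  i=6: ✓ (witness j=6)
  i=7: ✓ (witness j=7)
  i=8: ✓ (witness j=10)
  i=9: ✓ (witness j=10)
  i=10: ✓ (witness j=10)
Positions where it holds: {3, 4, 5, 6, 7, 8, 9, 10} → 8.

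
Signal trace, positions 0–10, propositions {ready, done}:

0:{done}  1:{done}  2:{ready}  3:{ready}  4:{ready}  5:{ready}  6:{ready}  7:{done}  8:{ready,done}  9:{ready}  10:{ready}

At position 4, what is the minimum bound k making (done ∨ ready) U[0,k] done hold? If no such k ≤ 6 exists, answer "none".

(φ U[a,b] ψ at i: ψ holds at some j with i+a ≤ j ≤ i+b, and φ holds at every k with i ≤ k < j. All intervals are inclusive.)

Need earliest j ≥ 4 with done, and (done ∨ ready) at every k in [4,j-1].
  j=4: rhs fails.
  j=5: rhs fails.
  j=6: rhs fails.
  j=7: rhs holds; lhs holds on [4,6]. k = 3.

3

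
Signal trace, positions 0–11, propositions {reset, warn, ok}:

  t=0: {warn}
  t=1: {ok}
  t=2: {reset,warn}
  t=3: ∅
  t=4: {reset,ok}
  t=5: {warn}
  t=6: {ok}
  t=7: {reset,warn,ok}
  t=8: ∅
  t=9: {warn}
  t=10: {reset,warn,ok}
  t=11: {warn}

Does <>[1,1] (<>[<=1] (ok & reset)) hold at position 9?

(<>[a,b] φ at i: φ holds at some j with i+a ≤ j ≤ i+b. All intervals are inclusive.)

Check <>[<=1] (ok & reset) at each j in [10,10]:
  j=10: holds (witness at 10)
Found at j=10 → formula holds.

Holds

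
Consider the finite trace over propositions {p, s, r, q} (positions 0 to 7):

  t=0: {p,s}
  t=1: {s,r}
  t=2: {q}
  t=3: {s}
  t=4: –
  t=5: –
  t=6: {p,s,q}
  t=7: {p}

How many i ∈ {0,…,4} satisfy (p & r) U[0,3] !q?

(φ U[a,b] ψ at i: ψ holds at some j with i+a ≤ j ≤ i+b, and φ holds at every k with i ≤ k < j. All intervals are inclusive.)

Evaluate at each i in [0,4]:
  i=0: ✓ (rhs at j=0)
  i=1: ✓ (rhs at j=1)
  i=2: ✗ (lhs fails at k=2 before rhs at j=3)
  i=3: ✓ (rhs at j=3)
  i=4: ✓ (rhs at j=4)
Positions where it holds: {0, 1, 3, 4} → 4.

4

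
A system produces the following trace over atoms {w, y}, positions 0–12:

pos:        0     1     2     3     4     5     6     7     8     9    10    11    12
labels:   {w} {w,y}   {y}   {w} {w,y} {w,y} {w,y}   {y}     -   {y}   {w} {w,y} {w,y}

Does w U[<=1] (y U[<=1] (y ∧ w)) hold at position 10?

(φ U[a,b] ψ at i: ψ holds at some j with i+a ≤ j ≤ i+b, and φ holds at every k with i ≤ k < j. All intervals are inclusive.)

Yes

Need some j in [10,11] with (y U[<=1] (y ∧ w)), and w at every k in [10,j-1].
  j=10: (y U[<=1] (y ∧ w)) — fails.
  j=11: (y U[<=1] (y ∧ w)) holds; w holds at every k in [10,10] → satisfied.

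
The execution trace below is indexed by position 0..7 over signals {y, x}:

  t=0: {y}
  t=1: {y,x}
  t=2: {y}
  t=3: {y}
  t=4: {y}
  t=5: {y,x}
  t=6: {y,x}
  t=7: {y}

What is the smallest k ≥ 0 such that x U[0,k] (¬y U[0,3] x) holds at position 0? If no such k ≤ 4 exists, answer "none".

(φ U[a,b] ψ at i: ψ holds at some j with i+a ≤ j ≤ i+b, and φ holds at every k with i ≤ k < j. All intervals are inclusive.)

none

Need earliest j ≥ 0 with (¬y U[0,3] x), and x at every k in [0,j-1].
  j=0: rhs fails.
  j=1: rhs holds but lhs fails at k=0.
  j=2: rhs fails.
  j=3: rhs fails.
  j=4: rhs fails.
No witness within the range → none.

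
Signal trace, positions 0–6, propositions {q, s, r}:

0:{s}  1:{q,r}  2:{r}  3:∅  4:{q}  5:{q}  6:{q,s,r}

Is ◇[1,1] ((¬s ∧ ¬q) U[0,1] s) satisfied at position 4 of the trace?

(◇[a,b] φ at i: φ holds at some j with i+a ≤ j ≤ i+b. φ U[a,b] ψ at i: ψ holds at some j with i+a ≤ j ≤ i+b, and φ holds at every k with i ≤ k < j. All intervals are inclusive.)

No

Check ((¬s ∧ ¬q) U[0,1] s) at each j in [5,5]:
  j=5: fails
No position in the window satisfies it → formula fails.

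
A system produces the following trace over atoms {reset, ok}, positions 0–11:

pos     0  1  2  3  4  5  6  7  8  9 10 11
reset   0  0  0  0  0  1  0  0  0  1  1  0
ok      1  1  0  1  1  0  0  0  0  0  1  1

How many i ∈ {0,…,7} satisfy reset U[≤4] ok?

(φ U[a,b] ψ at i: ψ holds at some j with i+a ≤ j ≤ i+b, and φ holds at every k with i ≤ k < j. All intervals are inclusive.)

Evaluate at each i in [0,7]:
  i=0: ✓ (rhs at j=0)
  i=1: ✓ (rhs at j=1)
  i=2: ✗ (lhs fails at k=2 before rhs at j=3)
  i=3: ✓ (rhs at j=3)
  i=4: ✓ (rhs at j=4)
  i=5: ✗ (no rhs in [5,9])
  i=6: ✗ (lhs fails at k=6 before rhs at j=10)
  i=7: ✗ (lhs fails at k=7 before rhs at j=10)
Positions where it holds: {0, 1, 3, 4} → 4.

4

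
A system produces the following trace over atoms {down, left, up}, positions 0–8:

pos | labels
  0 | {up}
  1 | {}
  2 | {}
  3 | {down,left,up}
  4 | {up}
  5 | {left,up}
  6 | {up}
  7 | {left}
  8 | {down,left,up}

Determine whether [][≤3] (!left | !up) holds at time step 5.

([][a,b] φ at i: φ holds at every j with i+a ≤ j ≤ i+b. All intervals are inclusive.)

Check (!left | !up) at every j in [5,8]:
  j=5: false
  j=6: true
  j=7: true
  j=8: false
Fails at j=5 → formula fails.

Does not hold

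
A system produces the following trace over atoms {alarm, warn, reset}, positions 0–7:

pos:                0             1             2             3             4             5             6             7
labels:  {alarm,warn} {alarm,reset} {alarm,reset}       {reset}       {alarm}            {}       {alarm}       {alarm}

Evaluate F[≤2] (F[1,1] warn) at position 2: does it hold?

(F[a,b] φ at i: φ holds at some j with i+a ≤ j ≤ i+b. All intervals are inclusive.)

Does not hold

Check F[1,1] warn at each j in [2,4]:
  j=2: fails (none in [3,3])
  j=3: fails (none in [4,4])
  j=4: fails (none in [5,5])
No position in the window satisfies it → formula fails.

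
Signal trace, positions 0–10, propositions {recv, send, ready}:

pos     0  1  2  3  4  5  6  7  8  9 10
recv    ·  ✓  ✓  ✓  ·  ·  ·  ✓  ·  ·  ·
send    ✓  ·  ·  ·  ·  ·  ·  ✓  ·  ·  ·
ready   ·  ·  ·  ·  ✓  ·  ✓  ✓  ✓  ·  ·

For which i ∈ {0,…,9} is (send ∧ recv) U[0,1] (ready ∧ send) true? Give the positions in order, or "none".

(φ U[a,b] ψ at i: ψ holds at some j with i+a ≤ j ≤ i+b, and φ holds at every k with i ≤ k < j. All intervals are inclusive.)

Evaluate at each i in [0,9]:
  i=0: ✗ (no rhs in [0,1])
  i=1: ✗ (no rhs in [1,2])
  i=2: ✗ (no rhs in [2,3])
  i=3: ✗ (no rhs in [3,4])
  i=4: ✗ (no rhs in [4,5])
  i=5: ✗ (no rhs in [5,6])
  i=6: ✗ (lhs fails at k=6 before rhs at j=7)
  i=7: ✓ (rhs at j=7)
  i=8: ✗ (no rhs in [8,9])
  i=9: ✗ (no rhs in [9,10])

7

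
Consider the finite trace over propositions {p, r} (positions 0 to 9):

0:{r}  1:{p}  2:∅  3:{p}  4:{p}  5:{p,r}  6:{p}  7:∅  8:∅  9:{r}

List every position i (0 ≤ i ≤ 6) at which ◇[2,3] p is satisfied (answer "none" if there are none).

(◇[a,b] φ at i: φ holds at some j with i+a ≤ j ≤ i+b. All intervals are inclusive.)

0, 1, 2, 3, 4

Evaluate at each i in [0,6]:
  i=0: ✓ (witness j=3)
  i=1: ✓ (witness j=3)
  i=2: ✓ (witness j=4)
  i=3: ✓ (witness j=5)
  i=4: ✓ (witness j=6)
  i=5: ✗ (none in [7,8])
  i=6: ✗ (none in [8,9])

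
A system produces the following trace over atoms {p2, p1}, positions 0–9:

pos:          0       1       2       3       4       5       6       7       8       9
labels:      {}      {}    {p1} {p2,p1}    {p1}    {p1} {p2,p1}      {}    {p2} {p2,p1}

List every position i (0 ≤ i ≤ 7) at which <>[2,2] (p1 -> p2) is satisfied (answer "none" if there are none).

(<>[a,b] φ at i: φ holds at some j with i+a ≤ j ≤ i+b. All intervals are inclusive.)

1, 4, 5, 6, 7

Evaluate at each i in [0,7]:
  i=0: ✗ (none in [2,2])
  i=1: ✓ (witness j=3)
  i=2: ✗ (none in [4,4])
  i=3: ✗ (none in [5,5])
  i=4: ✓ (witness j=6)
  i=5: ✓ (witness j=7)
  i=6: ✓ (witness j=8)
  i=7: ✓ (witness j=9)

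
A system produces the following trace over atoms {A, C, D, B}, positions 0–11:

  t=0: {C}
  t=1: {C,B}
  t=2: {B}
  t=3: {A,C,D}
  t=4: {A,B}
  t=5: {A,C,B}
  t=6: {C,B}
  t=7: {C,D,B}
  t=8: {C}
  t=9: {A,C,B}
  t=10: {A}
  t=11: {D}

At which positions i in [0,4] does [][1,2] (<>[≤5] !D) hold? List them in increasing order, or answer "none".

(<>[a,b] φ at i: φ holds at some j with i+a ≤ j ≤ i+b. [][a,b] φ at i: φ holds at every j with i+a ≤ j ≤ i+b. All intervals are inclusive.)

0, 1, 2, 3, 4

Evaluate at each i in [0,4]:
  i=0: ✓ (all of [1,2])
  i=1: ✓ (all of [2,3])
  i=2: ✓ (all of [3,4])
  i=3: ✓ (all of [4,5])
  i=4: ✓ (all of [5,6])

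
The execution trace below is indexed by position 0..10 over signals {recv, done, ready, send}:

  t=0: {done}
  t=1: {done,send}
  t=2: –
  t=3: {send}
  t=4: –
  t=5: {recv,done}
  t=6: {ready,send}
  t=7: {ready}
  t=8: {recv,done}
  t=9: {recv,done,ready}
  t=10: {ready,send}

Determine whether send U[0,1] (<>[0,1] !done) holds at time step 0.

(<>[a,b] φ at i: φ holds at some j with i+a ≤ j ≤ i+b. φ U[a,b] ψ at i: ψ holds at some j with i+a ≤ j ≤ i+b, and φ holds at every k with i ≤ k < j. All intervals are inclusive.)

No

Need some j in [0,1] with <>[0,1] !done, and send at every k in [0,j-1].
  j=0: <>[0,1] !done — fails (none in [0,1]).
  j=1: <>[0,1] !done holds, but send fails at k=0 → not this j.
No j in the window works → until fails.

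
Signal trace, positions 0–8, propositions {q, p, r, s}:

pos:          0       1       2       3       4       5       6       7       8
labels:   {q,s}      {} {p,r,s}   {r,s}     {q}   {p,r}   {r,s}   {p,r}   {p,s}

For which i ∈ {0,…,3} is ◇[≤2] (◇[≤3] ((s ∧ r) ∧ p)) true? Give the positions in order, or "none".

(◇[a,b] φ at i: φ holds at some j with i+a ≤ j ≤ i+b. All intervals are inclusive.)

Evaluate at each i in [0,3]:
  i=0: ✓ (witness j=0)
  i=1: ✓ (witness j=1)
  i=2: ✓ (witness j=2)
  i=3: ✗ (none in [3,5])

0, 1, 2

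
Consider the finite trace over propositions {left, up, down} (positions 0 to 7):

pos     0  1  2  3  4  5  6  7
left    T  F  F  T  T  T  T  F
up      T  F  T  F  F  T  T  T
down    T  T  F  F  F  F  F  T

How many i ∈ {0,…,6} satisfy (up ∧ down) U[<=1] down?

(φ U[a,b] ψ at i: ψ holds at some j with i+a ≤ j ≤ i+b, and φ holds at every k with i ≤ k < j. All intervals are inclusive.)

Evaluate at each i in [0,6]:
  i=0: ✓ (rhs at j=0)
  i=1: ✓ (rhs at j=1)
  i=2: ✗ (no rhs in [2,3])
  i=3: ✗ (no rhs in [3,4])
  i=4: ✗ (no rhs in [4,5])
  i=5: ✗ (no rhs in [5,6])
  i=6: ✗ (lhs fails at k=6 before rhs at j=7)
Positions where it holds: {0, 1} → 2.

2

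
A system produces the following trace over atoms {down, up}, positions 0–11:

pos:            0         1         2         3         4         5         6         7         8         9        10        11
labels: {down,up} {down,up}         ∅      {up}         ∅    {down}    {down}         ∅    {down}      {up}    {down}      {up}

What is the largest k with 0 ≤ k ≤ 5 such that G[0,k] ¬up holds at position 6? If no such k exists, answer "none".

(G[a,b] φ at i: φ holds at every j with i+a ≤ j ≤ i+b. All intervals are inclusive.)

2

¬up must hold from j=6 onward; find where it first fails.
  j=6: holds
  j=7: holds
  j=8: holds
  j=9: fails
Holds on [6,8], so largest k = 2.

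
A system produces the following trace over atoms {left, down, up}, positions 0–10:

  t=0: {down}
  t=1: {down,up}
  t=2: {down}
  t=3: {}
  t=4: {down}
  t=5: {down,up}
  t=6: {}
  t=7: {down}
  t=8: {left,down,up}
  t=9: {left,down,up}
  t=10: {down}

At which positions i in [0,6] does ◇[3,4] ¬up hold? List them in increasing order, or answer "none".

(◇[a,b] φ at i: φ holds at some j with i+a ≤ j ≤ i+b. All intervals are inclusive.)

Evaluate at each i in [0,6]:
  i=0: ✓ (witness j=3)
  i=1: ✓ (witness j=4)
  i=2: ✓ (witness j=6)
  i=3: ✓ (witness j=6)
  i=4: ✓ (witness j=7)
  i=5: ✗ (none in [8,9])
  i=6: ✓ (witness j=10)

0, 1, 2, 3, 4, 6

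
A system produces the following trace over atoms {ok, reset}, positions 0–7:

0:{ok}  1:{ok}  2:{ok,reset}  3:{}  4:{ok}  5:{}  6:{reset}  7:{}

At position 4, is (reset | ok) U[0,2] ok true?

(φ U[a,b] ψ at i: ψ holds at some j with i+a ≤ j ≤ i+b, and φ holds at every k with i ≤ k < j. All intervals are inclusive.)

Need some j in [4,6] with ok, and (reset | ok) at every k in [4,j-1].
  j=4: ok holds; no prefix to check → satisfied.

Yes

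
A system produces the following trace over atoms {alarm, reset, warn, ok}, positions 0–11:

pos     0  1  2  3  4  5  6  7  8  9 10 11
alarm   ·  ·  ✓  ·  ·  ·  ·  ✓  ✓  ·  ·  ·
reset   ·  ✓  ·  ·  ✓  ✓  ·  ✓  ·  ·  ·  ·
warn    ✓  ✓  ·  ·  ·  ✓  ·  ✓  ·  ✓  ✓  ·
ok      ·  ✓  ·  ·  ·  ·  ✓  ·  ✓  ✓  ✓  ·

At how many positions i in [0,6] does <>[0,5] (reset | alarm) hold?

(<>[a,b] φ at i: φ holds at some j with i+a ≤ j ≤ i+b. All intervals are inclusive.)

Evaluate at each i in [0,6]:
  i=0: ✓ (witness j=1)
  i=1: ✓ (witness j=1)
  i=2: ✓ (witness j=2)
  i=3: ✓ (witness j=4)
  i=4: ✓ (witness j=4)
  i=5: ✓ (witness j=5)
  i=6: ✓ (witness j=7)
Positions where it holds: {0, 1, 2, 3, 4, 5, 6} → 7.

7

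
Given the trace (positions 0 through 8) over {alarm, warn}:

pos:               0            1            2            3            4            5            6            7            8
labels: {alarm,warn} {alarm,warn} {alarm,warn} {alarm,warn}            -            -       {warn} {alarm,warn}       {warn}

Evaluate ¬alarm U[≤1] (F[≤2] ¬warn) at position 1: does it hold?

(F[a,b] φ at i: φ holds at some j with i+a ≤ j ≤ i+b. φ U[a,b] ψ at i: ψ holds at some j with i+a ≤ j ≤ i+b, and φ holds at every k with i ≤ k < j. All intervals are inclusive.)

Need some j in [1,2] with F[≤2] ¬warn, and ¬alarm at every k in [1,j-1].
  j=1: F[≤2] ¬warn — fails (none in [1,3]).
  j=2: F[≤2] ¬warn holds, but ¬alarm fails at k=1 → not this j.
No j in the window works → until fails.

No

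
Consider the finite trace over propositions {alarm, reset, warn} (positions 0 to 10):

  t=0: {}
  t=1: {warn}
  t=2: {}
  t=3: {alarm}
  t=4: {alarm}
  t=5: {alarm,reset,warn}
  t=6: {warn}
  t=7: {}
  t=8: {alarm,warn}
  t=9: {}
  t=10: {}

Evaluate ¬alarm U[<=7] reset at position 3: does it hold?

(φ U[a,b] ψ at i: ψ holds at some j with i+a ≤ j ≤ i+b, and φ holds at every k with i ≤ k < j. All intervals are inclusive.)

False

Need some j in [3,10] with reset, and ¬alarm at every k in [3,j-1].
  j=3: reset false.
  j=4: reset false.
  j=5: reset holds, but ¬alarm fails at k=3 → not this j.
  j=6: reset false.
  j=7: reset false.
  j=8: reset false.
  j=9: reset false.
  j=10: reset false.
No j in the window works → until fails.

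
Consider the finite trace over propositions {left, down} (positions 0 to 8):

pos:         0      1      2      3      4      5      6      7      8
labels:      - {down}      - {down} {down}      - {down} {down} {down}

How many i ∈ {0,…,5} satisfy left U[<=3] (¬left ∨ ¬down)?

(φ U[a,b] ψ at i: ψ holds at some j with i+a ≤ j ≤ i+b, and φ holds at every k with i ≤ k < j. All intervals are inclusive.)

Evaluate at each i in [0,5]:
  i=0: ✓ (rhs at j=0)
  i=1: ✓ (rhs at j=1)
  i=2: ✓ (rhs at j=2)
  i=3: ✓ (rhs at j=3)
  i=4: ✓ (rhs at j=4)
  i=5: ✓ (rhs at j=5)
Positions where it holds: {0, 1, 2, 3, 4, 5} → 6.

6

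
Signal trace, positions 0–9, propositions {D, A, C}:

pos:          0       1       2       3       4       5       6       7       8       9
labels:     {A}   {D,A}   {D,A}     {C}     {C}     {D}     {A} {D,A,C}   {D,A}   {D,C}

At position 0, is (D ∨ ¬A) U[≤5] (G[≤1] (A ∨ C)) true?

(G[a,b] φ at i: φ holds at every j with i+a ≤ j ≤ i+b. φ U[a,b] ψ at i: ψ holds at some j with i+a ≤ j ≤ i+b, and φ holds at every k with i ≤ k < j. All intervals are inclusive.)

Holds

Need some j in [0,5] with G[≤1] (A ∨ C), and (D ∨ ¬A) at every k in [0,j-1].
  j=0: G[≤1] (A ∨ C) holds; no prefix to check → satisfied.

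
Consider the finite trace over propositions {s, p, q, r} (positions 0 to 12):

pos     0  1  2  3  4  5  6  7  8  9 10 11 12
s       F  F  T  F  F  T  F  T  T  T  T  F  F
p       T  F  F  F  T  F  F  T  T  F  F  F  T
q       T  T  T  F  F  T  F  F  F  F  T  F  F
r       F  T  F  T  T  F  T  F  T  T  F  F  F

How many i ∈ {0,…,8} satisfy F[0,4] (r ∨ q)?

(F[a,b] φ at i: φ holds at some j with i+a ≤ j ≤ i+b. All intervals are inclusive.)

9

Evaluate at each i in [0,8]:
  i=0: ✓ (witness j=0)
  i=1: ✓ (witness j=1)
  i=2: ✓ (witness j=2)
  i=3: ✓ (witness j=3)
  i=4: ✓ (witness j=4)
  i=5: ✓ (witness j=5)
  i=6: ✓ (witness j=6)
  i=7: ✓ (witness j=8)
  i=8: ✓ (witness j=8)
Positions where it holds: {0, 1, 2, 3, 4, 5, 6, 7, 8} → 9.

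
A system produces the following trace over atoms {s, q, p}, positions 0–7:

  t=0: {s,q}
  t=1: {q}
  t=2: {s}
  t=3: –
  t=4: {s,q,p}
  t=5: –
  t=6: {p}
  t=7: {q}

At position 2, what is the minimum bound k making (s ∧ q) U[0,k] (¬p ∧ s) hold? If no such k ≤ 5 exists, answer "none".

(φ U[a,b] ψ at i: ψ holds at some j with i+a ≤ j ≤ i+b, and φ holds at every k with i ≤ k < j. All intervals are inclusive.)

Need earliest j ≥ 2 with (¬p ∧ s), and (s ∧ q) at every k in [2,j-1].
  j=2: rhs holds (empty prefix). k = 0.

0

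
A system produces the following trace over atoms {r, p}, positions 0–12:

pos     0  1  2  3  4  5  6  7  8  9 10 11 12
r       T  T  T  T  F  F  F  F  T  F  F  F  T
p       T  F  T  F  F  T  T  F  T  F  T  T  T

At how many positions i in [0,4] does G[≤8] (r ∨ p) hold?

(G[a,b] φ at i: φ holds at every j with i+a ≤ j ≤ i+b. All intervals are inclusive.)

Evaluate at each i in [0,4]:
  i=0: ✗ (fails at j=4)
  i=1: ✗ (fails at j=4)
  i=2: ✗ (fails at j=4)
  i=3: ✗ (fails at j=4)
  i=4: ✗ (fails at j=4)
Positions where it holds: {} → 0.

0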